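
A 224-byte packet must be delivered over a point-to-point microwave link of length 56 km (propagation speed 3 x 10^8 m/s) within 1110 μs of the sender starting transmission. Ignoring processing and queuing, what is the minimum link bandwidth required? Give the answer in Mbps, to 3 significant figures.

1.94 Mbps

L = 1792 bits.
Propagation delay = 56000 / 300000000 = 186.667 μs.
Transmission budget = 1110 − 186.667 = 923.333 μs.
R ≥ L / t_tx = 1792 bits / 0.000923333 s = 1.94 Mbps.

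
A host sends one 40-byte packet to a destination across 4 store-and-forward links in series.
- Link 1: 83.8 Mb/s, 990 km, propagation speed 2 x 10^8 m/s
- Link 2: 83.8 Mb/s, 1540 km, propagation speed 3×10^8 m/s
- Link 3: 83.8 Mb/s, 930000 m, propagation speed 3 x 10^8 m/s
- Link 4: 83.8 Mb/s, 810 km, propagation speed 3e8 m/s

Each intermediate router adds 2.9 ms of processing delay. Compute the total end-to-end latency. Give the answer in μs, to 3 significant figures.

24600 μs

L = 40 × 8 = 320 bits.
Transmission delay per hop = L/R = 320/83800000 = 3.81862 μs; 4 hops → 15.2745 μs.
Propagation delays (d/s per hop): 4950, 5133.33, 3100, 2700 μs; sum = 15883.3 μs.
Processing at 3 router(s): 3 × 2.9 ms = 8700 μs.
End-to-end = 24600 μs.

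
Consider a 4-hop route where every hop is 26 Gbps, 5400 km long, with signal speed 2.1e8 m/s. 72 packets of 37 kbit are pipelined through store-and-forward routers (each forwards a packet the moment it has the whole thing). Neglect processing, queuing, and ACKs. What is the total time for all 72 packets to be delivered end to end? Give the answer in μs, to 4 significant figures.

Per-hop transmission t_tx = L/R = 37000/26000000000 = 1.42308 μs.
Per-hop propagation t_prop = 5400000/210000000 = 25714.3 μs.
Pipeline fill: first packet needs 4·t_tx to clear all hops; remaining 71 packets each add one t_tx.
Total = (4+72-1)·t_tx + 4·t_prop = 75·1.42308 + 4·25714.3 = 103000 μs.

103000 μs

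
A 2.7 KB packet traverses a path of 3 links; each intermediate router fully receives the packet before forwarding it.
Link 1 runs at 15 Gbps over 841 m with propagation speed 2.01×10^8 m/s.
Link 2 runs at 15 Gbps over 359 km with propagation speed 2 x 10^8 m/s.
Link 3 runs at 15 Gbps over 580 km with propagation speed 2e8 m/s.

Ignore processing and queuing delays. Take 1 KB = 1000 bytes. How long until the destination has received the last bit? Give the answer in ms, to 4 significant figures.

L = 21600 bits.
Transmission delay per hop = L/R = 21600/15000000000 = 0.00144 ms; 3 hops → 0.00432 ms.
Propagation delays (d/s per hop): 0.00418408, 1.795, 2.9 ms; sum = 4.69918 ms.
End-to-end = 4.704 ms.

4.704 ms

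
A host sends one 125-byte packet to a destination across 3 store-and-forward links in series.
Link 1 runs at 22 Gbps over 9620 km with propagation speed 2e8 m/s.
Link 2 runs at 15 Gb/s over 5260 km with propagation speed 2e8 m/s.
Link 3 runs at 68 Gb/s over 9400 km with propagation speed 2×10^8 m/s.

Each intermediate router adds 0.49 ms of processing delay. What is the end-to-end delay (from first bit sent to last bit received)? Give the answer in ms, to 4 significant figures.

L = 125 × 8 = 1000 bits.
Transmission delays (L/R per hop): 4.54545e-05, 6.66667e-05, 1.47059e-05 ms; sum = 0.000126827 ms.
Propagation delays (d/s per hop): 48.1, 26.3, 47 ms; sum = 121.4 ms.
Processing at 2 router(s): 2 × 0.49 ms = 0.98 ms.
End-to-end = 122.4 ms.

122.4 ms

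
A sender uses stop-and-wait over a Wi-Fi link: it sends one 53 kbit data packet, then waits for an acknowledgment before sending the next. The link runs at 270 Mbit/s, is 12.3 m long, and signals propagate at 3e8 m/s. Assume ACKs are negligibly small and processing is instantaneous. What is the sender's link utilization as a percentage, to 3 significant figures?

t_tx = L/R = 53000/270000000 = 0.000196296 s.
t_prop = 12.3/300000000 = 4.1e-08 s; RTT = 8.2e-08 s.
Cycle = t_tx + RTT = 0.000196378 s.
Utilization = t_tx / cycle = 0.000196296/0.000196378 = 100 %.

100 %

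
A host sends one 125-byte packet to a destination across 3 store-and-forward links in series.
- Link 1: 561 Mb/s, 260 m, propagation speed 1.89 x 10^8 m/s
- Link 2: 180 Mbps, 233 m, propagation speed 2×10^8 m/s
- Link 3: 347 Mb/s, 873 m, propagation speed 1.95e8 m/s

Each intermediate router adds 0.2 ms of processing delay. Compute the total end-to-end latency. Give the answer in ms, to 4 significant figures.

0.4172 ms

L = 125 × 8 = 1000 bits.
Transmission delays (L/R per hop): 0.00178253, 0.00555556, 0.00288184 ms; sum = 0.0102199 ms.
Propagation delays (d/s per hop): 0.00137566, 0.001165, 0.00447692 ms; sum = 0.00701758 ms.
Processing at 2 router(s): 2 × 0.2 ms = 0.4 ms.
End-to-end = 0.4172 ms.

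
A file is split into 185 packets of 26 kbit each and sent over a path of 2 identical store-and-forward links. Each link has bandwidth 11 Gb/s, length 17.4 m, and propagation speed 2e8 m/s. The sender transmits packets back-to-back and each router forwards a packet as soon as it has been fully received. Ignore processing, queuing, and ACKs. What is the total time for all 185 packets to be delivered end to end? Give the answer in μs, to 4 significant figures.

439.8 μs

Per-hop transmission t_tx = L/R = 26000/11000000000 = 2.36364 μs.
Per-hop propagation t_prop = 17.4/200000000 = 0.087 μs.
Pipeline fill: first packet needs 2·t_tx to clear all hops; remaining 184 packets each add one t_tx.
Total = (2+185-1)·t_tx + 2·t_prop = 186·2.36364 + 2·0.087 = 439.8 μs.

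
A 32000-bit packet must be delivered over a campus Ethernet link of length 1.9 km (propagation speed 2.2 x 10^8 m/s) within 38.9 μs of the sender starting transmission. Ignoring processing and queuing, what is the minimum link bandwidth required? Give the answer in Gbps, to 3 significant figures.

Propagation delay = 1900 / 2.2e+08 = 8.63636 μs.
Transmission budget = 38.9 − 8.63636 = 30.2636 μs.
R ≥ L / t_tx = 32000 bits / 3.02636e-05 s = 1.06 Gbps.

1.06 Gbps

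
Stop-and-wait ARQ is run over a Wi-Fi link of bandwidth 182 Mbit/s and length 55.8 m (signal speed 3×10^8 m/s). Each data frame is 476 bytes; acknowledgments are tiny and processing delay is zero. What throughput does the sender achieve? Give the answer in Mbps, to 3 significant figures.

179 Mbps

t_tx = L/R = 3808/182000000 = 2.09231e-05 s.
t_prop = 55.8/300000000 = 1.86e-07 s; RTT = 3.72e-07 s.
Cycle = t_tx + RTT = 2.12951e-05 s.
Throughput = L / cycle = 3808 / 2.12951e-05 = 179 Mbps.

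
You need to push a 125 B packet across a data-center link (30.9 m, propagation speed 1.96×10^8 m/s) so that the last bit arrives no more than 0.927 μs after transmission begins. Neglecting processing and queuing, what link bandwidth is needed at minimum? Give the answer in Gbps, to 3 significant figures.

L = 1000 bits.
Propagation delay = 30.9 / 196000000 = 0.157653 μs.
Transmission budget = 0.927 − 0.157653 = 0.769347 μs.
R ≥ L / t_tx = 1000 bits / 7.69347e-07 s = 1.30 Gbps.

1.30 Gbps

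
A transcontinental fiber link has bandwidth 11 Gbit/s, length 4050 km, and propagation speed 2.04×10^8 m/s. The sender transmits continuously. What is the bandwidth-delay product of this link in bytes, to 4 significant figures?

Propagation delay = 4050000 / 204000000 = 0.0198529 s.
BDP = R × t_prop = 11000000000 × 0.0198529 = 218382000 bits.
In bytes: 218382000/8 = 27300000 bytes.

27300000 bytes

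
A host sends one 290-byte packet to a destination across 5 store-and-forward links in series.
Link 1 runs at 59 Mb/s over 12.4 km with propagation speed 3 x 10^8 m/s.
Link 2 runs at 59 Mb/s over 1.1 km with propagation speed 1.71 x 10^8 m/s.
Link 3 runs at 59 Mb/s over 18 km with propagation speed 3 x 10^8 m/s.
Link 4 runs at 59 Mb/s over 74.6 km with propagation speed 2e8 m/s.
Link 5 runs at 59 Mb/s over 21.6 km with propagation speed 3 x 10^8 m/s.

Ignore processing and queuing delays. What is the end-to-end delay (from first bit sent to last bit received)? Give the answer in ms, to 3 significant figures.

0.749 ms

L = 290 × 8 = 2320 bits.
Transmission delay per hop = L/R = 2320/59000000 = 0.039322 ms; 5 hops → 0.19661 ms.
Propagation delays (d/s per hop): 0.0413333, 0.00643275, 0.06, 0.373, 0.072 ms; sum = 0.552766 ms.
End-to-end = 0.749 ms.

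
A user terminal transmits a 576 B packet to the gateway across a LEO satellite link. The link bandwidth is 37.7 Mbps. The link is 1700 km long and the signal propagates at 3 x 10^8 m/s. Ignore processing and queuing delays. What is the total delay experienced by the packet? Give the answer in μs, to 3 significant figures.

5790 μs

L = 576 × 8 = 4608 bits.
Transmission delay = L/R = 4608 / 37700000 = 122.228 μs.
Propagation delay = d/s = 1700000 m / 300000000 m/s = 5666.67 μs.
Total = 5790 μs.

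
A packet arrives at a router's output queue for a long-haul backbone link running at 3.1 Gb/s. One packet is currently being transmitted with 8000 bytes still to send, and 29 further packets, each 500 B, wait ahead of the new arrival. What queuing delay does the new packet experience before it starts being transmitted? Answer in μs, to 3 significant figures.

58.1 μs

Each queued packet: L/R = 4000/3100000000 = 1.29032 μs.
29 queued → 37.4194 μs.
Plus remaining 64000 bits of current packet: 20.6452 μs.
Queuing delay = 58.1 μs.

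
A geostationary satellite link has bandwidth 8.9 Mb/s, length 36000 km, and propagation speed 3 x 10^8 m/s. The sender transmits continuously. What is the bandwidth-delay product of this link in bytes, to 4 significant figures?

Propagation delay = 36000000 / 300000000 = 0.12 s.
BDP = R × t_prop = 8900000 × 0.12 = 1068000 bits.
In bytes: 1068000/8 = 133500 bytes.

133500 bytes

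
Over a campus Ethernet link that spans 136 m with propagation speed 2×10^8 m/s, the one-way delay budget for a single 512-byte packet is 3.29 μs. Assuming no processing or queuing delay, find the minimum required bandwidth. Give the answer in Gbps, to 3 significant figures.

L = 4096 bits.
Propagation delay = 136 / 200000000 = 0.68 μs.
Transmission budget = 3.29 − 0.68 = 2.61 μs.
R ≥ L / t_tx = 4096 bits / 2.61e-06 s = 1.57 Gbps.

1.57 Gbps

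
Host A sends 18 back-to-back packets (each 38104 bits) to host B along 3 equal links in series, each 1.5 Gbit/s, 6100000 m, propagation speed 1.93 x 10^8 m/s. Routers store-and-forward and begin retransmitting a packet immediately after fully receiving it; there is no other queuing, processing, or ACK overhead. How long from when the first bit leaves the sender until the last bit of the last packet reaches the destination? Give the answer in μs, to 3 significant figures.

Per-hop transmission t_tx = L/R = 38104/1500000000 = 25.4027 μs.
Per-hop propagation t_prop = 6100000/193000000 = 31606.2 μs.
Pipeline fill: first packet needs 3·t_tx to clear all hops; remaining 17 packets each add one t_tx.
Total = (3+18-1)·t_tx + 3·t_prop = 20·25.4027 + 3·31606.2 = 95300 μs.

95300 μs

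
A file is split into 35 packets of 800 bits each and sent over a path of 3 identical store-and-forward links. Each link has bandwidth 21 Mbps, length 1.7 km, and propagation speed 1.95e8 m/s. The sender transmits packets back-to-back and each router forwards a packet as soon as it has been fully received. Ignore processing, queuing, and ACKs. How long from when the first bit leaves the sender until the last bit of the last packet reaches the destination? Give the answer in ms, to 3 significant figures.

1.44 ms

Per-hop transmission t_tx = L/R = 800/21000000 = 0.0380952 ms.
Per-hop propagation t_prop = 1700/195000000 = 0.00871795 ms.
Pipeline fill: first packet needs 3·t_tx to clear all hops; remaining 34 packets each add one t_tx.
Total = (3+35-1)·t_tx + 3·t_prop = 37·0.0380952 + 3·0.00871795 = 1.44 ms.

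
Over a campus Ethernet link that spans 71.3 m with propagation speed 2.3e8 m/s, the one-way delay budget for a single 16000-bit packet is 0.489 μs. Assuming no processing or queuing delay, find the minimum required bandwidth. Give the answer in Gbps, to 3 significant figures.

89.4 Gbps

Propagation delay = 71.3 / 2.3e+08 = 0.31 μs.
Transmission budget = 0.489 − 0.31 = 0.179 μs.
R ≥ L / t_tx = 16000 bits / 1.79e-07 s = 89.4 Gbps.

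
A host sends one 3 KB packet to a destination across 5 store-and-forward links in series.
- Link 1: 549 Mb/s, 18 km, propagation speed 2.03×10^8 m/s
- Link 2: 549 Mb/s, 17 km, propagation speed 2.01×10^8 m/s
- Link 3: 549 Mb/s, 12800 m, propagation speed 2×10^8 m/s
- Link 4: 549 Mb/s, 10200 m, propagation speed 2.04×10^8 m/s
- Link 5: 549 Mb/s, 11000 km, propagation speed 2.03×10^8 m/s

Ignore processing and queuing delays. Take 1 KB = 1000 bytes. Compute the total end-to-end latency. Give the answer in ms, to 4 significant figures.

54.69 ms

L = 24000 bits.
Transmission delay per hop = L/R = 24000/549000000 = 0.0437158 ms; 5 hops → 0.218579 ms.
Propagation delays (d/s per hop): 0.08867, 0.0845771, 0.064, 0.05, 54.1872 ms; sum = 54.4744 ms.
End-to-end = 54.69 ms.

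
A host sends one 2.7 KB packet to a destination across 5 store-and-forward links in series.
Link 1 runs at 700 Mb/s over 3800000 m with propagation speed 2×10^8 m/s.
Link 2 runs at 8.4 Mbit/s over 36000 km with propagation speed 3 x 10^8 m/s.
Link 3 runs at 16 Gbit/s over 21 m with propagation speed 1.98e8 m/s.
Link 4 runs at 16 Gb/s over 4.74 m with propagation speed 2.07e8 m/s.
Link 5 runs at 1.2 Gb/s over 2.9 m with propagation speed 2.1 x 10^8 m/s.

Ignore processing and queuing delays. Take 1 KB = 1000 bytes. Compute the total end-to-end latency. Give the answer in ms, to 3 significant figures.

142 ms

L = 21600 bits.
Transmission delays (L/R per hop): 0.0308571, 2.57143, 0.00135, 0.00135, 0.018 ms; sum = 2.62299 ms.
Propagation delays (d/s per hop): 19, 120, 0.000106061, 2.28986e-05, 1.38095e-05 ms; sum = 139 ms.
End-to-end = 142 ms.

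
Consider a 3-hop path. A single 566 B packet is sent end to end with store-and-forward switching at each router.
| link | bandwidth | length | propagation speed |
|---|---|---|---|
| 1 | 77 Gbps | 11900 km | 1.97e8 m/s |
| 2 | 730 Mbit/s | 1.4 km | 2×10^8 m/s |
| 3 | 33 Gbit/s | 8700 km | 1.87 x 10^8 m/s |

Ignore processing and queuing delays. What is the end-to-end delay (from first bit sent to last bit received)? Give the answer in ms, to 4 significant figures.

106.9 ms

L = 566 × 8 = 4528 bits.
Transmission delays (L/R per hop): 5.88052e-05, 0.00620274, 0.000137212 ms; sum = 0.00639876 ms.
Propagation delays (d/s per hop): 60.4061, 0.007, 46.5241 ms; sum = 106.937 ms.
End-to-end = 106.9 ms.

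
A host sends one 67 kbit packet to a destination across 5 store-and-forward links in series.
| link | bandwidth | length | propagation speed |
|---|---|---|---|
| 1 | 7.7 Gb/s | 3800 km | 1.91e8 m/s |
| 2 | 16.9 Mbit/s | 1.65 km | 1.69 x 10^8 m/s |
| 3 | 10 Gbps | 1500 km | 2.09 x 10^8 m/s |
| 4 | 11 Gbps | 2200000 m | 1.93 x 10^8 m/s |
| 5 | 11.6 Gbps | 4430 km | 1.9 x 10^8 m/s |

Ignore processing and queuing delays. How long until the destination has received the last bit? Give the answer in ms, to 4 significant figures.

L = 67000 bits.
Transmission delays (L/R per hop): 0.0087013, 3.9645, 0.0067, 0.00609091, 0.00577586 ms; sum = 3.99177 ms.
Propagation delays (d/s per hop): 19.8953, 0.00976331, 7.17703, 11.399, 23.3158 ms; sum = 61.7968 ms.
End-to-end = 65.79 ms.

65.79 ms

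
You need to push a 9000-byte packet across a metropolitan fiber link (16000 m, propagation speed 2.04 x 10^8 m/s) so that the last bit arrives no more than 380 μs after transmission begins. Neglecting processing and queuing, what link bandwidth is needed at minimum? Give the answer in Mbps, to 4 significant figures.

238.8 Mbps

L = 72000 bits.
Propagation delay = 16000 / 204000000 = 78.4314 μs.
Transmission budget = 380 − 78.4314 = 301.569 μs.
R ≥ L / t_tx = 72000 bits / 0.000301569 s = 238.8 Mbps.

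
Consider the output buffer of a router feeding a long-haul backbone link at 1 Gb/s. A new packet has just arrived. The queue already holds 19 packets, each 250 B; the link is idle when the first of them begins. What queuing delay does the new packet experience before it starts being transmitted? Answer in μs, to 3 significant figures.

Each queued packet: L/R = 2000/1000000000 = 2 μs.
19 queued → 38 μs.
Queuing delay = 38.0 μs.

38.0 μs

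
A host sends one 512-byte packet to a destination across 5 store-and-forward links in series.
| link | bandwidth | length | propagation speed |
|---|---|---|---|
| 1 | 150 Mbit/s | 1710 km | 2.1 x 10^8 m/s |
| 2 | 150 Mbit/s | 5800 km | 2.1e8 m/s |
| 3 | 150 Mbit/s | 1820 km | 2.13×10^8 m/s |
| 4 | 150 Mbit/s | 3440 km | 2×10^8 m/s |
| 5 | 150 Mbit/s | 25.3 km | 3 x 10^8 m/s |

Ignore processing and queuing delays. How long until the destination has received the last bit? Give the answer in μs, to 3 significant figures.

L = 512 × 8 = 4096 bits.
Transmission delay per hop = L/R = 4096/150000000 = 27.3067 μs; 5 hops → 136.533 μs.
Propagation delays (d/s per hop): 8142.86, 27619, 8544.6, 17200, 84.3333 μs; sum = 61590.8 μs.
End-to-end = 61700 μs.

61700 μs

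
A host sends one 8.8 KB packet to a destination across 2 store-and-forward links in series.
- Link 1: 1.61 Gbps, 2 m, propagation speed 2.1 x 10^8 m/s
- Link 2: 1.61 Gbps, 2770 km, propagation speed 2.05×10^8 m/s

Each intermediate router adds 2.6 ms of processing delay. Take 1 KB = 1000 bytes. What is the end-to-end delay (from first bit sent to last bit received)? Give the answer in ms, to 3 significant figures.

16.2 ms

L = 70400 bits.
Transmission delay per hop = L/R = 70400/1610000000 = 0.0437267 ms; 2 hops → 0.0874534 ms.
Propagation delays (d/s per hop): 9.52381e-06, 13.5122 ms; sum = 13.5122 ms.
Processing at 1 router(s): 1 × 2.6 ms = 2.6 ms.
End-to-end = 16.2 ms.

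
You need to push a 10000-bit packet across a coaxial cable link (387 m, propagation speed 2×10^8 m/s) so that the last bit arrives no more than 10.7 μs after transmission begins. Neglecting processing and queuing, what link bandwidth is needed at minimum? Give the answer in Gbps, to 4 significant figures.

1.141 Gbps

Propagation delay = 387 / 200000000 = 1.935 μs.
Transmission budget = 10.7 − 1.935 = 8.765 μs.
R ≥ L / t_tx = 10000 bits / 8.765e-06 s = 1.141 Gbps.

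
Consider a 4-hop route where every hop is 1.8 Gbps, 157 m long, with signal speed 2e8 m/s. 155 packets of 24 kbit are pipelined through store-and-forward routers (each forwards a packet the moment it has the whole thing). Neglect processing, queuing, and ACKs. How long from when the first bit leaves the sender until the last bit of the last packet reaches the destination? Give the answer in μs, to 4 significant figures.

Per-hop transmission t_tx = L/R = 24000/1800000000 = 13.3333 μs.
Per-hop propagation t_prop = 157/200000000 = 0.785 μs.
Pipeline fill: first packet needs 4·t_tx to clear all hops; remaining 154 packets each add one t_tx.
Total = (4+155-1)·t_tx + 4·t_prop = 158·13.3333 + 4·0.785 = 2110 μs.

2110 μs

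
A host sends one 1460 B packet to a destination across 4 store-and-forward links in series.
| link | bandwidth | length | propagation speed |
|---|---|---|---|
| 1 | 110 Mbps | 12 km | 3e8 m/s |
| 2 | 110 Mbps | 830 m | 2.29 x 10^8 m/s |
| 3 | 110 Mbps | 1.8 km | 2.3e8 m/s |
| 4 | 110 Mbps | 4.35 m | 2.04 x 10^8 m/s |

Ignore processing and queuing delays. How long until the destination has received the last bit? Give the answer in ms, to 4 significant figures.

L = 1460 × 8 = 11680 bits.
Transmission delay per hop = L/R = 11680/110000000 = 0.106182 ms; 4 hops → 0.424727 ms.
Propagation delays (d/s per hop): 0.04, 0.00362445, 0.00782609, 2.13235e-05 ms; sum = 0.0514719 ms.
End-to-end = 0.4762 ms.

0.4762 ms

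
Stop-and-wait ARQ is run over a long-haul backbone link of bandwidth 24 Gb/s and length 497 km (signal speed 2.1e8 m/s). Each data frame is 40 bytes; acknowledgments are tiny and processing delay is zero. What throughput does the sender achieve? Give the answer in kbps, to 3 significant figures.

t_tx = L/R = 320/24000000000 = 1.33333e-08 s.
t_prop = 497000/210000000 = 0.00236667 s; RTT = 0.00473333 s.
Cycle = t_tx + RTT = 0.00473335 s.
Throughput = L / cycle = 320 / 0.00473335 = 67.6 kbps.

67.6 kbps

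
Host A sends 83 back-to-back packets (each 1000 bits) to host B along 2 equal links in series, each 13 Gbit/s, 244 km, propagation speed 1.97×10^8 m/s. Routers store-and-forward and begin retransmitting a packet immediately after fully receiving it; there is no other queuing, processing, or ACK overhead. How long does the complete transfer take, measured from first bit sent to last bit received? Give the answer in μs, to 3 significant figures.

2480 μs

Per-hop transmission t_tx = L/R = 1000/13000000000 = 0.0769231 μs.
Per-hop propagation t_prop = 244000/197000000 = 1238.58 μs.
Pipeline fill: first packet needs 2·t_tx to clear all hops; remaining 82 packets each add one t_tx.
Total = (2+83-1)·t_tx + 2·t_prop = 84·0.0769231 + 2·1238.58 = 2480 μs.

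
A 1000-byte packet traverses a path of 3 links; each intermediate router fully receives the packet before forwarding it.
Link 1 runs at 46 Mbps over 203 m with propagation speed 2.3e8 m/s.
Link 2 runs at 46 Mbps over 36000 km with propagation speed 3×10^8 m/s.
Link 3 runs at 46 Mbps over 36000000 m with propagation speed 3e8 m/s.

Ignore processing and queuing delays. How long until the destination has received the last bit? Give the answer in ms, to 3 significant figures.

L = 1000 × 8 = 8000 bits.
Transmission delay per hop = L/R = 8000/46000000 = 0.173913 ms; 3 hops → 0.521739 ms.
Propagation delays (d/s per hop): 0.000882609, 120, 120 ms; sum = 240.001 ms.
End-to-end = 241 ms.

241 ms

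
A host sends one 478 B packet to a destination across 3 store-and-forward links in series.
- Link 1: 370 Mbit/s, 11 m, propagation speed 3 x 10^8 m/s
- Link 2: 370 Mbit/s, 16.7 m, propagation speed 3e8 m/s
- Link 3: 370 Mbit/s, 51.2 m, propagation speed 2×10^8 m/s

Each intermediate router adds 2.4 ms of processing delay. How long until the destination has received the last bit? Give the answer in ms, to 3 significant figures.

4.83 ms

L = 478 × 8 = 3824 bits.
Transmission delay per hop = L/R = 3824/370000000 = 0.0103351 ms; 3 hops → 0.0310054 ms.
Propagation delays (d/s per hop): 3.66667e-05, 5.56667e-05, 0.000256 ms; sum = 0.000348333 ms.
Processing at 2 router(s): 2 × 2.4 ms = 4.8 ms.
End-to-end = 4.83 ms.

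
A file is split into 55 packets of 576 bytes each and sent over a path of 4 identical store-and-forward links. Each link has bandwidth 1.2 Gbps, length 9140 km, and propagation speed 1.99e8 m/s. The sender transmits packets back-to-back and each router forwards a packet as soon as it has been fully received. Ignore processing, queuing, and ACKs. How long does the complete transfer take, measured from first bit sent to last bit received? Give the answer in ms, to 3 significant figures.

184 ms

Per-hop transmission t_tx = L/R = 4608/1200000000 = 0.00384 ms.
Per-hop propagation t_prop = 9140000/199000000 = 45.9296 ms.
Pipeline fill: first packet needs 4·t_tx to clear all hops; remaining 54 packets each add one t_tx.
Total = (4+55-1)·t_tx + 4·t_prop = 58·0.00384 + 4·45.9296 = 184 ms.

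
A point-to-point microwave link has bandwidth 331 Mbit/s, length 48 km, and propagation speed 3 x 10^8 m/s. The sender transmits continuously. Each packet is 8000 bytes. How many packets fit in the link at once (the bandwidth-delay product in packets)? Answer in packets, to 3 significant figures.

0.828 packets

Propagation delay = 48000 / 300000000 = 0.00016 s.
BDP = R × t_prop = 331000000 × 0.00016 = 52960 bits.
In packets of 64000 bits: 0.828 packets.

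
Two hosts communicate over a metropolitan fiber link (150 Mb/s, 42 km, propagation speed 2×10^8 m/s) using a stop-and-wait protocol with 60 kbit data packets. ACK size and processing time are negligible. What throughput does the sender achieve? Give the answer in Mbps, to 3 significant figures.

73.2 Mbps

t_tx = L/R = 60000/150000000 = 0.0004 s.
t_prop = 42000/200000000 = 0.00021 s; RTT = 0.00042 s.
Cycle = t_tx + RTT = 0.00082 s.
Throughput = L / cycle = 60000 / 0.00082 = 73.2 Mbps.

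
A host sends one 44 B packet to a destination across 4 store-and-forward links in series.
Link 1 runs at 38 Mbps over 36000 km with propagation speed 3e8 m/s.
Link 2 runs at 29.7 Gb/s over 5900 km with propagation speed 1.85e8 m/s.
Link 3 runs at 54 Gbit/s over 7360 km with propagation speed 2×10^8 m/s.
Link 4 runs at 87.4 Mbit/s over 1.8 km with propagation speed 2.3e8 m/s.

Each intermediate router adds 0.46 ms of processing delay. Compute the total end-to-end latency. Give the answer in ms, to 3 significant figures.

L = 44 × 8 = 352 bits.
Transmission delays (L/R per hop): 0.00926316, 1.18519e-05, 6.51852e-06, 0.00402746 ms; sum = 0.013309 ms.
Propagation delays (d/s per hop): 120, 31.8919, 36.8, 0.00782609 ms; sum = 188.7 ms.
Processing at 3 router(s): 3 × 0.46 ms = 1.38 ms.
End-to-end = 190 ms.

190 ms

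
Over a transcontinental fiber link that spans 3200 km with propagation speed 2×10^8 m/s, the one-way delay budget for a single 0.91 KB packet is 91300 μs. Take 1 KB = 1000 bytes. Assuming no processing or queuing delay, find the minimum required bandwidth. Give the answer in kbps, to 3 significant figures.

L = 7280 bits.
Propagation delay = 3200000 / 200000000 = 16000 μs.
Transmission budget = 91300 − 16000 = 75300 μs.
R ≥ L / t_tx = 7280 bits / 0.0753 s = 96.7 kbps.

96.7 kbps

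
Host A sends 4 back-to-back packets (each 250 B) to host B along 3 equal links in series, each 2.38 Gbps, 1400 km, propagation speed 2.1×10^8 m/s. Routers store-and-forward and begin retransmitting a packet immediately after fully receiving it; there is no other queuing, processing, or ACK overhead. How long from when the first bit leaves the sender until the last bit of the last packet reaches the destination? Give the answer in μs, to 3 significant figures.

20000 μs

Per-hop transmission t_tx = L/R = 2000/2380000000 = 0.840336 μs.
Per-hop propagation t_prop = 1400000/210000000 = 6666.67 μs.
Pipeline fill: first packet needs 3·t_tx to clear all hops; remaining 3 packets each add one t_tx.
Total = (3+4-1)·t_tx + 3·t_prop = 6·0.840336 + 3·6666.67 = 20000 μs.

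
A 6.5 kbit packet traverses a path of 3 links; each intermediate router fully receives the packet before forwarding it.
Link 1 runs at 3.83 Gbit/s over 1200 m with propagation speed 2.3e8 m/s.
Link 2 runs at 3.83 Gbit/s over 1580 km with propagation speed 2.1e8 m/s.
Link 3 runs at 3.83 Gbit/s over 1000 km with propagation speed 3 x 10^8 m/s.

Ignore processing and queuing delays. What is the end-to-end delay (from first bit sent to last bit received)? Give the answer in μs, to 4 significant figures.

L = 6500 bits.
Transmission delay per hop = L/R = 6500/3830000000 = 1.69713 μs; 3 hops → 5.09138 μs.
Propagation delays (d/s per hop): 5.21739, 7523.81, 3333.33 μs; sum = 10862.4 μs.
End-to-end = 10870 μs.

10870 μs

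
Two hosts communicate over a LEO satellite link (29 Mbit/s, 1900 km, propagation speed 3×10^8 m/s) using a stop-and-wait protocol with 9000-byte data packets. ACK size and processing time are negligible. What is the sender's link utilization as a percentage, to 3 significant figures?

16.4 %

t_tx = L/R = 72000/29000000 = 0.00248276 s.
t_prop = 1900000/300000000 = 0.00633333 s; RTT = 0.0126667 s.
Cycle = t_tx + RTT = 0.0151494 s.
Utilization = t_tx / cycle = 0.00248276/0.0151494 = 16.4 %.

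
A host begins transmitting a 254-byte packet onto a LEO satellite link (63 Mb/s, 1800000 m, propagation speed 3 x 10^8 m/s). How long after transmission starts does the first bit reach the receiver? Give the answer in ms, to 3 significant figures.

First bit experiences only propagation delay: d/s = 1800000/300000000 = 6.00 ms.

6.00 ms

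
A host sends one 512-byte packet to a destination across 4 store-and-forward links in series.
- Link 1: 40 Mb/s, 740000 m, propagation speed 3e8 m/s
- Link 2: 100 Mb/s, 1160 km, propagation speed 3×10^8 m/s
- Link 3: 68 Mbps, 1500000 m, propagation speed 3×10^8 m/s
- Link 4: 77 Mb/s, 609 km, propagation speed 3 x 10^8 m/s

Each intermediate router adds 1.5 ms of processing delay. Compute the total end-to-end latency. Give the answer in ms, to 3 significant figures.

18.1 ms

L = 512 × 8 = 4096 bits.
Transmission delays (L/R per hop): 0.1024, 0.04096, 0.0602353, 0.0531948 ms; sum = 0.25679 ms.
Propagation delays (d/s per hop): 2.46667, 3.86667, 5, 2.03 ms; sum = 13.3633 ms.
Processing at 3 router(s): 3 × 1.5 ms = 4.5 ms.
End-to-end = 18.1 ms.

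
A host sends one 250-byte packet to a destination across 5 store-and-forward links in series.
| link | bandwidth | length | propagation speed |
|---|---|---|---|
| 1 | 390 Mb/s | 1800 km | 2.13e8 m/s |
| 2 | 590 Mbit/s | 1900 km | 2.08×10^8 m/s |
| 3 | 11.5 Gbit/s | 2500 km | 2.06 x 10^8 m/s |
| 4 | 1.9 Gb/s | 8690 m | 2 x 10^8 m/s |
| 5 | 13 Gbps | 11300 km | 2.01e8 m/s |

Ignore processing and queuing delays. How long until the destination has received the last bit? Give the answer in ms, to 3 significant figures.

L = 250 × 8 = 2000 bits.
Transmission delays (L/R per hop): 0.00512821, 0.00338983, 0.000173913, 0.00105263, 0.000153846 ms; sum = 0.00989843 ms.
Propagation delays (d/s per hop): 8.4507, 9.13462, 12.1359, 0.04345, 56.2189 ms; sum = 85.9836 ms.
End-to-end = 86.0 ms.

86.0 ms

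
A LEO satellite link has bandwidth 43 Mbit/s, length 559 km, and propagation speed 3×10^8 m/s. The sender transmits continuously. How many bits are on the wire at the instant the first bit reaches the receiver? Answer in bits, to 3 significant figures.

80100 bits

Propagation delay = 559000 / 300000000 = 0.00186333 s.
BDP = R × t_prop = 43000000 × 0.00186333 = 80123.3 bits.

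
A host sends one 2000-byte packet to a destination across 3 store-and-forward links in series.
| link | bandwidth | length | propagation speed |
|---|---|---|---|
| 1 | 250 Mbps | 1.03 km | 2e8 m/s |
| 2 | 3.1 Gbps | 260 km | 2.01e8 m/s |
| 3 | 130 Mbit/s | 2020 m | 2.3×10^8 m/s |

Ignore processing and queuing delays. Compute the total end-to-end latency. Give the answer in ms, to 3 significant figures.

L = 2000 × 8 = 16000 bits.
Transmission delays (L/R per hop): 0.064, 0.00516129, 0.123077 ms; sum = 0.192238 ms.
Propagation delays (d/s per hop): 0.00515, 1.29353, 0.00878261 ms; sum = 1.30746 ms.
End-to-end = 1.50 ms.

1.50 ms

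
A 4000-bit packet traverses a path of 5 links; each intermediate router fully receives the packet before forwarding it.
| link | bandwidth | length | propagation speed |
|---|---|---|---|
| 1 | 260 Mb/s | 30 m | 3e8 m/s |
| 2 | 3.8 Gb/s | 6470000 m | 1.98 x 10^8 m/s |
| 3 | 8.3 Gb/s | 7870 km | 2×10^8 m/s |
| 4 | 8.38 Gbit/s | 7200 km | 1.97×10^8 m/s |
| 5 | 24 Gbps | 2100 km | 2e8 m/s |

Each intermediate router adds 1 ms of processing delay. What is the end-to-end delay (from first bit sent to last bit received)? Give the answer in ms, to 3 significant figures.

Transmission delays (L/R per hop): 0.0153846, 0.00105263, 0.000481928, 0.000477327, 0.000166667 ms; sum = 0.0175632 ms.
Propagation delays (d/s per hop): 0.0001, 32.6768, 39.35, 36.5482, 10.5 ms; sum = 119.075 ms.
Processing at 4 router(s): 4 × 1 ms = 4 ms.
End-to-end = 123 ms.

123 ms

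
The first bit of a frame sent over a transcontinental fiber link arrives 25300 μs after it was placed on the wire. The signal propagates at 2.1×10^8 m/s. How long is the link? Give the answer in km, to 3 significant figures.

d = s × t_prop = 210000000 × 0.0253 = 5310 km.

5310 km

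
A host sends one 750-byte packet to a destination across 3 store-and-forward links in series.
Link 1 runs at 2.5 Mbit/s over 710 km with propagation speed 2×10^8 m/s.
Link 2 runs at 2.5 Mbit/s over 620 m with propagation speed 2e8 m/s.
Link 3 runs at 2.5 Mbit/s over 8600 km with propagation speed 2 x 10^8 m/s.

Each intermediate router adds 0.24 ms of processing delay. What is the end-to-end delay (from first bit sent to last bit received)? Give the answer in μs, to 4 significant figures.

54230 μs

L = 750 × 8 = 6000 bits.
Transmission delay per hop = L/R = 6000/2500000 = 2400 μs; 3 hops → 7200 μs.
Propagation delays (d/s per hop): 3550, 3.1, 43000 μs; sum = 46553.1 μs.
Processing at 2 router(s): 2 × 0.24 ms = 480 μs.
End-to-end = 54230 μs.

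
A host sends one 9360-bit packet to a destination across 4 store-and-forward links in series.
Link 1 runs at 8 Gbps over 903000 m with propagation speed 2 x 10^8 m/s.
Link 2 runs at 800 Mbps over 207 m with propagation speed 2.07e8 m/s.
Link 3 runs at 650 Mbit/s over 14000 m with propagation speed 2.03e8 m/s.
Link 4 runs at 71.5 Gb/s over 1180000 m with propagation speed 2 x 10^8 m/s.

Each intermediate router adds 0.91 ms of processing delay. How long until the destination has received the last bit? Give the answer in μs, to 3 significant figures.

13200 μs

Transmission delays (L/R per hop): 1.17, 11.7, 14.4, 0.130909 μs; sum = 27.4009 μs.
Propagation delays (d/s per hop): 4515, 1, 68.9655, 5900 μs; sum = 10485 μs.
Processing at 3 router(s): 3 × 0.91 ms = 2730 μs.
End-to-end = 13200 μs.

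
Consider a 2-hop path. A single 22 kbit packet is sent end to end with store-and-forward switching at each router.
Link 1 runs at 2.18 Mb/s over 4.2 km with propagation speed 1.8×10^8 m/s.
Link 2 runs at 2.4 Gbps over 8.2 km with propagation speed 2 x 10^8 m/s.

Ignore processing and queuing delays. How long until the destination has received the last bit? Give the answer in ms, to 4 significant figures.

10.17 ms

L = 22000 bits.
Transmission delays (L/R per hop): 10.0917, 0.00916667 ms; sum = 10.1009 ms.
Propagation delays (d/s per hop): 0.0233333, 0.041 ms; sum = 0.0643333 ms.
End-to-end = 10.17 ms.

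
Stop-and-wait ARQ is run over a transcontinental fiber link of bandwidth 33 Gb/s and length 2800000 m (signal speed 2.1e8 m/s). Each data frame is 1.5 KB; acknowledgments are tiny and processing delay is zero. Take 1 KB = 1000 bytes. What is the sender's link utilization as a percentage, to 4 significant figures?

t_tx = L/R = 12000/33000000000 = 3.63636e-07 s.
t_prop = 2800000/210000000 = 0.0133333 s; RTT = 0.0266667 s.
Cycle = t_tx + RTT = 0.026667 s.
Utilization = t_tx / cycle = 3.63636e-07/0.026667 = 0.001364 %.

0.001364 %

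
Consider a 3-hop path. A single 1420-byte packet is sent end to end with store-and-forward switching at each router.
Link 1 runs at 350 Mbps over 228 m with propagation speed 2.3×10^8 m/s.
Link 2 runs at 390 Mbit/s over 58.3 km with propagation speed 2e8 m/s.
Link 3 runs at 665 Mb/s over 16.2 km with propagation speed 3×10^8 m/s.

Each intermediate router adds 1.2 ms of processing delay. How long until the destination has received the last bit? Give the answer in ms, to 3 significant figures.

2.83 ms

L = 1420 × 8 = 11360 bits.
Transmission delays (L/R per hop): 0.0324571, 0.0291282, 0.0170827 ms; sum = 0.0786681 ms.
Propagation delays (d/s per hop): 0.000991304, 0.2915, 0.054 ms; sum = 0.346491 ms.
Processing at 2 router(s): 2 × 1.2 ms = 2.4 ms.
End-to-end = 2.83 ms.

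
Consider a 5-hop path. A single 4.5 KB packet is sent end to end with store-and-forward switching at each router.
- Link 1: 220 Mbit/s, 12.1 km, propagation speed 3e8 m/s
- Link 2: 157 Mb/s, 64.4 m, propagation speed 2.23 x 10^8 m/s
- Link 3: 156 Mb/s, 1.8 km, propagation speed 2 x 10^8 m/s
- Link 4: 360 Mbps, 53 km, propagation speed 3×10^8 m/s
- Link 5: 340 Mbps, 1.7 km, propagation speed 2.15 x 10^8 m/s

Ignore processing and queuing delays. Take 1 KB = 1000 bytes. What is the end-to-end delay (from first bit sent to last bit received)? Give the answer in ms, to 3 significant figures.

1.06 ms

L = 36000 bits.
Transmission delays (L/R per hop): 0.163636, 0.229299, 0.230769, 0.1, 0.105882 ms; sum = 0.829587 ms.
Propagation delays (d/s per hop): 0.0403333, 0.000288789, 0.009, 0.176667, 0.00790698 ms; sum = 0.234196 ms.
End-to-end = 1.06 ms.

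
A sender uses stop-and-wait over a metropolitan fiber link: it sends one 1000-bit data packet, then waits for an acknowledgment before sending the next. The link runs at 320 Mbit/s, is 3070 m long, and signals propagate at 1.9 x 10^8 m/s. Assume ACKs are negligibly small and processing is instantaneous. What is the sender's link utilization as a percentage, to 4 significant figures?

t_tx = L/R = 1000/320000000 = 3.125e-06 s.
t_prop = 3070/190000000 = 1.61579e-05 s; RTT = 3.23158e-05 s.
Cycle = t_tx + RTT = 3.54408e-05 s.
Utilization = t_tx / cycle = 3.125e-06/3.54408e-05 = 8.818 %.

8.818 %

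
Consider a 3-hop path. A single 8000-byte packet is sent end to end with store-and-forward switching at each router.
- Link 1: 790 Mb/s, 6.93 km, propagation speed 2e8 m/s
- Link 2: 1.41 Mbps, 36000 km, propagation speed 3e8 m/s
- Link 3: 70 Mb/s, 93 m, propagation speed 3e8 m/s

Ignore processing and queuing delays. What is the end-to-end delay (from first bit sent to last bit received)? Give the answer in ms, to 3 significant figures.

166 ms

L = 8000 × 8 = 64000 bits.
Transmission delays (L/R per hop): 0.0810127, 45.3901, 0.914286 ms; sum = 46.3854 ms.
Propagation delays (d/s per hop): 0.03465, 120, 0.00031 ms; sum = 120.035 ms.
End-to-end = 166 ms.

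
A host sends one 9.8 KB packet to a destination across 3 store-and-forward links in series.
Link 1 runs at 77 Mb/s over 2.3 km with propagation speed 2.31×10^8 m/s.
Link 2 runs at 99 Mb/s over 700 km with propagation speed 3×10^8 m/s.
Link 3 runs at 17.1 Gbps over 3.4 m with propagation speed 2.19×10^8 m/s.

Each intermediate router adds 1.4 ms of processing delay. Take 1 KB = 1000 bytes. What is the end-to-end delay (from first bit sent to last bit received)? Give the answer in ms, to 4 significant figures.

6.958 ms

L = 78400 bits.
Transmission delays (L/R per hop): 1.01818, 0.791919, 0.0045848 ms; sum = 1.81469 ms.
Propagation delays (d/s per hop): 0.00995671, 2.33333, 1.55251e-05 ms; sum = 2.34331 ms.
Processing at 2 router(s): 2 × 1.4 ms = 2.8 ms.
End-to-end = 6.958 ms.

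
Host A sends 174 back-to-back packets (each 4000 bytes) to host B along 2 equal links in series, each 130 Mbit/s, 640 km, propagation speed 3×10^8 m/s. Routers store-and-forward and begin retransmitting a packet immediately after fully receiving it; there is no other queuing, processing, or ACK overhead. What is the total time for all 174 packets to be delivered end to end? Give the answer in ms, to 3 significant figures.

Per-hop transmission t_tx = L/R = 32000/130000000 = 0.246154 ms.
Per-hop propagation t_prop = 640000/300000000 = 2.13333 ms.
Pipeline fill: first packet needs 2·t_tx to clear all hops; remaining 173 packets each add one t_tx.
Total = (2+174-1)·t_tx + 2·t_prop = 175·0.246154 + 2·2.13333 = 47.3 ms.

47.3 ms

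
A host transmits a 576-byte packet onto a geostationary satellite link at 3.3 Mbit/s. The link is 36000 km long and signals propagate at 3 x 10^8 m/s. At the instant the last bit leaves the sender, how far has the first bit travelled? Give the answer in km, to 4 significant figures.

418.9 km

t_tx = L/R = 4608/3300000 = 0.00139636 s.
Distance = s × t_tx = 300000000 × 0.00139636 = 418.9 km.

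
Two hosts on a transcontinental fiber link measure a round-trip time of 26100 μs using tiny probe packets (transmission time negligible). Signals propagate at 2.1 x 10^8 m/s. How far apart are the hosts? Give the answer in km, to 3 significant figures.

2740 km

One-way propagation = RTT/2 = 13050 μs.
d = s × t = 210000000 × 0.01305 = 2740 km.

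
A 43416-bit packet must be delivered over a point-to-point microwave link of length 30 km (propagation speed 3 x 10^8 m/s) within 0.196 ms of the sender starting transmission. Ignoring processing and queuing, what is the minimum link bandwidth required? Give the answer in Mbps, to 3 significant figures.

452 Mbps

Propagation delay = 30000 / 300000000 = 0.1 ms.
Transmission budget = 0.196 − 0.1 = 0.096 ms.
R ≥ L / t_tx = 43416 bits / 9.6e-05 s = 452 Mbps.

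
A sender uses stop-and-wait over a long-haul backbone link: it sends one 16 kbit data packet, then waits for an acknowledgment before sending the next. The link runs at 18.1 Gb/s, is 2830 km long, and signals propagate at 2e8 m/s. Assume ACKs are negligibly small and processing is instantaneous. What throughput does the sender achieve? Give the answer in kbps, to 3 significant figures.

t_tx = L/R = 16000/18100000000 = 8.83978e-07 s.
t_prop = 2830000/200000000 = 0.01415 s; RTT = 0.0283 s.
Cycle = t_tx + RTT = 0.0283009 s.
Throughput = L / cycle = 16000 / 0.0283009 = 565 kbps.

565 kbps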